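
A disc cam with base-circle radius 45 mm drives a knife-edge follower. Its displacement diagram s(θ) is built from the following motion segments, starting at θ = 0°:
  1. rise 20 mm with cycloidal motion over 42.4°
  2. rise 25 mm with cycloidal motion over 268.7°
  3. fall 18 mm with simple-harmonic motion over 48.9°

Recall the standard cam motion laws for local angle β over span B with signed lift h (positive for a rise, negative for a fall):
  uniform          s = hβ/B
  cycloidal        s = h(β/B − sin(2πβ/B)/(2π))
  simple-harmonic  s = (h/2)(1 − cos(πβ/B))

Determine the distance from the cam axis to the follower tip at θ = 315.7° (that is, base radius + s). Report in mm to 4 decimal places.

seg 1 [0°–42.4°] cycloidal, h=20: full span → s += 20 → s = 20.0000
seg 2 [42.4°–311.1°] cycloidal, h=25: full span → s += 25 → s = 45.0000
seg 3 [311.1°–360°] simple-harmonic, h=-18: θ=315.7° here. β=4.6, B=48.9. -18/2·(1 − cos(π·0.0941)) = -0.3902 → s = 44.6098
radial distance = base radius + s = 45 + 44.6098 = 89.6098

89.6098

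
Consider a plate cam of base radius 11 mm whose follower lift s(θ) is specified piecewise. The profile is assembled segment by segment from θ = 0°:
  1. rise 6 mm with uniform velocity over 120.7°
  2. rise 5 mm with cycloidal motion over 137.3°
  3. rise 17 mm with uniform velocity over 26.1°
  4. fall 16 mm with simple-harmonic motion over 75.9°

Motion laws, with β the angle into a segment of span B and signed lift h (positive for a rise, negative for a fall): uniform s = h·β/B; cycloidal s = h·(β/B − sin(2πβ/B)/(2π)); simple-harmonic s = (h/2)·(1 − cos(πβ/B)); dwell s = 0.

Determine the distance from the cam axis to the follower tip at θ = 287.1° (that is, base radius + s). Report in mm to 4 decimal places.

seg 1 [0°–120.7°] uniform, h=6: full span → s += 6 → s = 6.0000
seg 2 [120.7°–258°] cycloidal, h=5: full span → s += 5 → s = 11.0000
seg 3 [258°–284.1°] uniform, h=17: full span → s += 17 → s = 28.0000
seg 4 [284.1°–360°] simple-harmonic, h=-16: θ=287.1° here. β=3, B=75.9. -16/2·(1 − cos(π·0.0395)) = -0.0616 → s = 27.9384
radial distance = base radius + s = 11 + 27.9384 = 38.9384

38.9384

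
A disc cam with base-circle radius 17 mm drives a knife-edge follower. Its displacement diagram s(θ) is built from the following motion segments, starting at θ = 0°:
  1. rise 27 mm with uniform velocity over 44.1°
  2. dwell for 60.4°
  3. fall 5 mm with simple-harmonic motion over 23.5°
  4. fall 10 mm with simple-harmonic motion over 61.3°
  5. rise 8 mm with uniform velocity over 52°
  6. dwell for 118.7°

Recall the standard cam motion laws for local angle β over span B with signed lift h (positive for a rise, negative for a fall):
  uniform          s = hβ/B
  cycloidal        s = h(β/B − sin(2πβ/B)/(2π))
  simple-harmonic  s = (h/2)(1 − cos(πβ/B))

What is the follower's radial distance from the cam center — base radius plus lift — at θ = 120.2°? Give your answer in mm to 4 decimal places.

seg 1 [0°–44.1°] uniform, h=27: full span → s += 27 → s = 27.0000
seg 2 [44.1°–104.5°] dwell: s stays 27.0000
seg 3 [104.5°–128°] simple-harmonic, h=-5: θ=120.2° here. β=15.7, B=23.5. -5/2·(1 − cos(π·0.6681)) = -3.7596 → s = 23.2404
radial distance = base radius + s = 17 + 23.2404 = 40.2404

40.2404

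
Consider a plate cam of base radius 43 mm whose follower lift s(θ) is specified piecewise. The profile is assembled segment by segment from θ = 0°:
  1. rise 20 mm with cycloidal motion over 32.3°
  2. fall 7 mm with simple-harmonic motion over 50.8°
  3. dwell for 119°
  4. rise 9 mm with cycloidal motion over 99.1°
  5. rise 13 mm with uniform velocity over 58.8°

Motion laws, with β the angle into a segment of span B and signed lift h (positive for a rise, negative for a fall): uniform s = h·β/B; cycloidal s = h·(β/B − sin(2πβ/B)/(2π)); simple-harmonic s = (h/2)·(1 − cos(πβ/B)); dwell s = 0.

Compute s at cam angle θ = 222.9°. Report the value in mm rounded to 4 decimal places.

seg 1 [0°–32.3°] cycloidal, h=20: full span → s += 20 → s = 20.0000
seg 2 [32.3°–83.1°] simple-harmonic, h=-7: full span → s += -7 → s = 13.0000
seg 3 [83.1°–202.1°] dwell: s stays 13.0000
seg 4 [202.1°–301.2°] cycloidal, h=9: θ=222.9° here. β=20.8, B=99.1. 9·(0.2099 − sin(2π·0.2099)/(2π)) = 0.5019 → s = 13.5019

13.5019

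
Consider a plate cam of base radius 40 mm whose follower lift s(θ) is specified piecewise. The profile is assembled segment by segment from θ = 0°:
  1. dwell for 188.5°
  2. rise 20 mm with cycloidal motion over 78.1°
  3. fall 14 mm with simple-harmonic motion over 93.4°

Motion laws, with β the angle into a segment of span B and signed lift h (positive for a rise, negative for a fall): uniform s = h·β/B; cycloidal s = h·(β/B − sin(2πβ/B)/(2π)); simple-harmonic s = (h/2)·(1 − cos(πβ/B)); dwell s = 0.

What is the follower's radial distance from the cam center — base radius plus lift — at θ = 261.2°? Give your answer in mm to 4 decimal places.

seg 1 [0°–188.5°] dwell: s stays 0.0000
seg 2 [188.5°–266.6°] cycloidal, h=20: θ=261.2° here. β=72.7, B=78.1. 20·(0.9309 − sin(2π·0.9309)/(2π)) = 19.9569 → s = 19.9569
radial distance = base radius + s = 40 + 19.9569 = 59.9569

59.9569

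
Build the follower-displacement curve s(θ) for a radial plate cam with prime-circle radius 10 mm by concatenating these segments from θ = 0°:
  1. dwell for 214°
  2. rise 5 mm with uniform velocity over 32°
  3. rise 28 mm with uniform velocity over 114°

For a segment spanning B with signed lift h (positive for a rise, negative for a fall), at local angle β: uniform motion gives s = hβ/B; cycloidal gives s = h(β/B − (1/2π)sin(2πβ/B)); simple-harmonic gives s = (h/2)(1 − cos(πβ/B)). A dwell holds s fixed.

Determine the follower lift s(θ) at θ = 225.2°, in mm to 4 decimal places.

seg 1 [0°–214°] dwell: s stays 0.0000
seg 2 [214°–246°] uniform, h=5: θ=225.2° here. β=11.2, B=32. 5·11.2/32 = 1.7500 → s = 1.7500

1.7500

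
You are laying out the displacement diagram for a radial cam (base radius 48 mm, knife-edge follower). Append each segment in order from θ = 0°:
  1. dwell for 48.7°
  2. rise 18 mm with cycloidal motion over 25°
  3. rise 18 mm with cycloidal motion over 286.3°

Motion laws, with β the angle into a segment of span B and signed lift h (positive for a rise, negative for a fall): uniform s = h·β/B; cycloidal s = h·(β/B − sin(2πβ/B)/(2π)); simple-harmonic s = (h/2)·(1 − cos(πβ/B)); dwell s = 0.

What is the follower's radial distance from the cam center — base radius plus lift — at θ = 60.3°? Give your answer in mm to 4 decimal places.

seg 1 [0°–48.7°] dwell: s stays 0.0000
seg 2 [48.7°–73.7°] cycloidal, h=18: θ=60.3° here. β=11.6, B=25. 18·(0.4640 − sin(2π·0.4640)/(2π)) = 7.7095 → s = 7.7095
radial distance = base radius + s = 48 + 7.7095 = 55.7095

55.7095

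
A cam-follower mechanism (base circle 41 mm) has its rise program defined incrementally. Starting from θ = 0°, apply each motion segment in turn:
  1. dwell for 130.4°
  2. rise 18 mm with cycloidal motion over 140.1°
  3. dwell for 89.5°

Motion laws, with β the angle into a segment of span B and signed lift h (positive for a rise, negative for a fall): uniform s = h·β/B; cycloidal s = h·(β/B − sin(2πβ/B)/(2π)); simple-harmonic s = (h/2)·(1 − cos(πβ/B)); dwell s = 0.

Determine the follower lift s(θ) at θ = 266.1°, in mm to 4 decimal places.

seg 1 [0°–130.4°] dwell: s stays 0.0000
seg 2 [130.4°–270.5°] cycloidal, h=18: θ=266.1° here. β=135.7, B=140.1. 18·(0.9686 − sin(2π·0.9686)/(2π)) = 17.9963 → s = 17.9963

17.9963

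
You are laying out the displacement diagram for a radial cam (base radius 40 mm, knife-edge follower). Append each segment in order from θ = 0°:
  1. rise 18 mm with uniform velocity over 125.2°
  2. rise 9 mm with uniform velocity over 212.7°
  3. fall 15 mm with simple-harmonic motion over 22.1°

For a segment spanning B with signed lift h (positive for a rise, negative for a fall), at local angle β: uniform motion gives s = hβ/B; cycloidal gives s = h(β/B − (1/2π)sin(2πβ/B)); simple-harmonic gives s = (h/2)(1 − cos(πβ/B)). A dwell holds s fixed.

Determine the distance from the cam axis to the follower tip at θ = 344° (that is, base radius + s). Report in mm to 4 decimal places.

seg 1 [0°–125.2°] uniform, h=18: full span → s += 18 → s = 18.0000
seg 2 [125.2°–337.9°] uniform, h=9: full span → s += 9 → s = 27.0000
seg 3 [337.9°–360°] simple-harmonic, h=-15: θ=344° here. β=6.1, B=22.1. -15/2·(1 − cos(π·0.2760)) = -2.6474 → s = 24.3526
radial distance = base radius + s = 40 + 24.3526 = 64.3526

64.3526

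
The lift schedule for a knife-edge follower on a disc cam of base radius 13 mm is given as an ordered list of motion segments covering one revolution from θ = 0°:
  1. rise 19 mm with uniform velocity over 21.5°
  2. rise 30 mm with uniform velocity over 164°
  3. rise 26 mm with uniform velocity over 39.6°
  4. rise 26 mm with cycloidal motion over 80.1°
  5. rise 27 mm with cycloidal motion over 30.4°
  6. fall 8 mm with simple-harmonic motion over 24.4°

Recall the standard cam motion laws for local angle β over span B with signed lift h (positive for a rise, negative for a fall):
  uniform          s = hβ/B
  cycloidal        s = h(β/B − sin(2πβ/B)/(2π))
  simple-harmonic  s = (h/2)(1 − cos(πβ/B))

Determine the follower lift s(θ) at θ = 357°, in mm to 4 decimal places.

seg 1 [0°–21.5°] uniform, h=19: full span → s += 19 → s = 19.0000
seg 2 [21.5°–185.5°] uniform, h=30: full span → s += 30 → s = 49.0000
seg 3 [185.5°–225.1°] uniform, h=26: full span → s += 26 → s = 75.0000
seg 4 [225.1°–305.2°] cycloidal, h=26: full span → s += 26 → s = 101.0000
seg 5 [305.2°–335.6°] cycloidal, h=27: full span → s += 27 → s = 128.0000
seg 6 [335.6°–360°] simple-harmonic, h=-8: θ=357° here. β=21.4, B=24.4. -8/2·(1 − cos(π·0.8770)) = -7.7053 → s = 120.2947

120.2947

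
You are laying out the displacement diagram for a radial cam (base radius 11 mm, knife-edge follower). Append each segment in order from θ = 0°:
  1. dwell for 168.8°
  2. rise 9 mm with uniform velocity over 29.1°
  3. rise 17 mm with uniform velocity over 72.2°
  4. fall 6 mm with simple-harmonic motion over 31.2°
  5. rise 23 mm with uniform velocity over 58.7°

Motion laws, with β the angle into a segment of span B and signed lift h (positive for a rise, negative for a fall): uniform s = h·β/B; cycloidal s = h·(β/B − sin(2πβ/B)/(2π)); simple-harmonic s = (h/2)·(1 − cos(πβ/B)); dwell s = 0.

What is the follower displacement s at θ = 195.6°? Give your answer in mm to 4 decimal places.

seg 1 [0°–168.8°] dwell: s stays 0.0000
seg 2 [168.8°–197.9°] uniform, h=9: θ=195.6° here. β=26.8, B=29.1. 9·26.8/29.1 = 8.2887 → s = 8.2887

8.2887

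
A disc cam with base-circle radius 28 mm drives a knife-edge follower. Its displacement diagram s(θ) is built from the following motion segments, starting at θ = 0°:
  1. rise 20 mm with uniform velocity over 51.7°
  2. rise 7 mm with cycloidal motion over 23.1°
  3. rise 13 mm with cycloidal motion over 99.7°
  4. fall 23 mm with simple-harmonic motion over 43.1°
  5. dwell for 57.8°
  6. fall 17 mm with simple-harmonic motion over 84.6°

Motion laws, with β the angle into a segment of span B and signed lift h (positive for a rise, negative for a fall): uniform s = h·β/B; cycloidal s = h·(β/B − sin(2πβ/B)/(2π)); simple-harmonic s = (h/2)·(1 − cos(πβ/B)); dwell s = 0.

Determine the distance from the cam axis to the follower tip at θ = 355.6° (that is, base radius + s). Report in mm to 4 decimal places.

seg 1 [0°–51.7°] uniform, h=20: full span → s += 20 → s = 20.0000
seg 2 [51.7°–74.8°] cycloidal, h=7: full span → s += 7 → s = 27.0000
seg 3 [74.8°–174.5°] cycloidal, h=13: full span → s += 13 → s = 40.0000
seg 4 [174.5°–217.6°] simple-harmonic, h=-23: full span → s += -23 → s = 17.0000
seg 5 [217.6°–275.4°] dwell: s stays 17.0000
seg 6 [275.4°–360°] simple-harmonic, h=-17: θ=355.6° here. β=80.2, B=84.6. -17/2·(1 − cos(π·0.9480)) = -16.8868 → s = 0.1132
radial distance = base radius + s = 28 + 0.1132 = 28.1132

28.1132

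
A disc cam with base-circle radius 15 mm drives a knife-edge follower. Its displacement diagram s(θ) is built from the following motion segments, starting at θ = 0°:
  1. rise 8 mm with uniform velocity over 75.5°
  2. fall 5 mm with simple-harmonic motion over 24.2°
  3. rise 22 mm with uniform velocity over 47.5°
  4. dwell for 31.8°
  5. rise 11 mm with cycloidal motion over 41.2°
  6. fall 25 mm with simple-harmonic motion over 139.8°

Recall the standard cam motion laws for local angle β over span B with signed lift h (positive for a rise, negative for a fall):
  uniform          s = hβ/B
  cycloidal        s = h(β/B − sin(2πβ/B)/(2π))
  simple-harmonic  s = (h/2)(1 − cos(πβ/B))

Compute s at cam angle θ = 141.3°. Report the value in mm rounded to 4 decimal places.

seg 1 [0°–75.5°] uniform, h=8: full span → s += 8 → s = 8.0000
seg 2 [75.5°–99.7°] simple-harmonic, h=-5: full span → s += -5 → s = 3.0000
seg 3 [99.7°–147.2°] uniform, h=22: θ=141.3° here. β=41.6, B=47.5. 22·41.6/47.5 = 19.2674 → s = 22.2674

22.2674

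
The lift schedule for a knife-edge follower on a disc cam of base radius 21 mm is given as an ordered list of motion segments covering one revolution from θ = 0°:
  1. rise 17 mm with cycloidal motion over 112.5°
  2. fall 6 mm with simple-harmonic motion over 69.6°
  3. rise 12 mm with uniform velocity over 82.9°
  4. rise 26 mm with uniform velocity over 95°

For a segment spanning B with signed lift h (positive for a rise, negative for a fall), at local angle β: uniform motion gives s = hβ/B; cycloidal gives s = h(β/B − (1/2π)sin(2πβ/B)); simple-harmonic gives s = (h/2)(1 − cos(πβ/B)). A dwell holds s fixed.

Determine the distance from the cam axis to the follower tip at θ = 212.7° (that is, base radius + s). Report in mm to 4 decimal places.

seg 1 [0°–112.5°] cycloidal, h=17: full span → s += 17 → s = 17.0000
seg 2 [112.5°–182.1°] simple-harmonic, h=-6: full span → s += -6 → s = 11.0000
seg 3 [182.1°–265°] uniform, h=12: θ=212.7° here. β=30.6, B=82.9. 12·30.6/82.9 = 4.4294 → s = 15.4294
radial distance = base radius + s = 21 + 15.4294 = 36.4294

36.4294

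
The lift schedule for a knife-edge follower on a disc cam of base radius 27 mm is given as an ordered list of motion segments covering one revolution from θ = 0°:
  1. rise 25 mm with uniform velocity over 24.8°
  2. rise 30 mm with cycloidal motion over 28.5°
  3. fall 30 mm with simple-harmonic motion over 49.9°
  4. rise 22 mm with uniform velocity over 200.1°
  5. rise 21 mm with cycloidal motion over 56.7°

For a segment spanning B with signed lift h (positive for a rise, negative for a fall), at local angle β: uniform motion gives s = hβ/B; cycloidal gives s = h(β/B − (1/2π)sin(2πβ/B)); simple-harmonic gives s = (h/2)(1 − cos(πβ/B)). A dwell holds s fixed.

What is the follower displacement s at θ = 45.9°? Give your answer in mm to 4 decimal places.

seg 1 [0°–24.8°] uniform, h=25: full span → s += 25 → s = 25.0000
seg 2 [24.8°–53.3°] cycloidal, h=30: θ=45.9° here. β=21.1, B=28.5. 30·(0.7404 − sin(2π·0.7404)/(2π)) = 26.9764 → s = 51.9764

51.9764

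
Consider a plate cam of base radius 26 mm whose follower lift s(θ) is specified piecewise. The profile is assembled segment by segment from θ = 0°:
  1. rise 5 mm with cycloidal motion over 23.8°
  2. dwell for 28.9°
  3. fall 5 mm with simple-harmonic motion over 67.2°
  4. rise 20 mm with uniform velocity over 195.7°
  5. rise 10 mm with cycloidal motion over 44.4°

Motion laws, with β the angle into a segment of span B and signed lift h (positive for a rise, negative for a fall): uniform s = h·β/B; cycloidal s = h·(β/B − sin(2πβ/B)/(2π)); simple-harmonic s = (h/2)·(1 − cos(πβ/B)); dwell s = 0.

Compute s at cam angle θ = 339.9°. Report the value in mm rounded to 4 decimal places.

seg 1 [0°–23.8°] cycloidal, h=5: full span → s += 5 → s = 5.0000
seg 2 [23.8°–52.7°] dwell: s stays 5.0000
seg 3 [52.7°–119.9°] simple-harmonic, h=-5: full span → s += -5 → s = 0.0000
seg 4 [119.9°–315.6°] uniform, h=20: full span → s += 20 → s = 20.0000
seg 5 [315.6°–360°] cycloidal, h=10: θ=339.9° here. β=24.3, B=44.4. 10·(0.5473 − sin(2π·0.5473)/(2π)) = 5.9390 → s = 25.9390

25.9390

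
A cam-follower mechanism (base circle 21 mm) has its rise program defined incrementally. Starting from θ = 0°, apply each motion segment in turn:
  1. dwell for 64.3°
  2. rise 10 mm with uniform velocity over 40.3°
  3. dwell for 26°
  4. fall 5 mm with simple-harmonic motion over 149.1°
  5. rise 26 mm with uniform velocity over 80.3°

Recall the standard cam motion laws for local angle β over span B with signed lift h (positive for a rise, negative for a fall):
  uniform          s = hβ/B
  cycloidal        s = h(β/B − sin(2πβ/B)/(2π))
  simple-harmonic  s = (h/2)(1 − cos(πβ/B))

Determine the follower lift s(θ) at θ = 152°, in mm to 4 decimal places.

seg 1 [0°–64.3°] dwell: s stays 0.0000
seg 2 [64.3°–104.6°] uniform, h=10: full span → s += 10 → s = 10.0000
seg 3 [104.6°–130.6°] dwell: s stays 10.0000
seg 4 [130.6°–279.7°] simple-harmonic, h=-5: θ=152° here. β=21.4, B=149.1. -5/2·(1 − cos(π·0.1435)) = -0.2499 → s = 9.7501

9.7501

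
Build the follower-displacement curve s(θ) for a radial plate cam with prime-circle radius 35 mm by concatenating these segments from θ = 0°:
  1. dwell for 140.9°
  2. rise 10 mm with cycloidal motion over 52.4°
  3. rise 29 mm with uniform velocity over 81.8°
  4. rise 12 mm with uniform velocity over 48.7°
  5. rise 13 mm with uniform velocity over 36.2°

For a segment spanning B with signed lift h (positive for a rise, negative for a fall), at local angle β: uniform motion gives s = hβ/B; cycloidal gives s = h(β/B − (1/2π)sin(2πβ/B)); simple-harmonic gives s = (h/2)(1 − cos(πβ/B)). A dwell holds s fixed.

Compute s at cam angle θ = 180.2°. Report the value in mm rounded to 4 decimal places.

seg 1 [0°–140.9°] dwell: s stays 0.0000
seg 2 [140.9°–193.3°] cycloidal, h=10: θ=180.2° here. β=39.3, B=52.4. 10·(0.7500 − sin(2π·0.7500)/(2π)) = 9.0915 → s = 9.0915

9.0915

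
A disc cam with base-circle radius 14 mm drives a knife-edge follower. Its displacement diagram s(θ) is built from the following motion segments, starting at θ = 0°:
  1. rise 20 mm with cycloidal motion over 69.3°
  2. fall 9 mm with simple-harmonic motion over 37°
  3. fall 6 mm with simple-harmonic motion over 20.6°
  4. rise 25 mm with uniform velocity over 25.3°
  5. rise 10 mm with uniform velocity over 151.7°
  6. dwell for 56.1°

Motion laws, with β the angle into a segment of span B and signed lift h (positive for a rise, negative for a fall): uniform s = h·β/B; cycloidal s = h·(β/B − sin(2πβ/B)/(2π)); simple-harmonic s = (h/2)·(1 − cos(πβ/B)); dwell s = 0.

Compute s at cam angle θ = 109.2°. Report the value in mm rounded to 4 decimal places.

seg 1 [0°–69.3°] cycloidal, h=20: full span → s += 20 → s = 20.0000
seg 2 [69.3°–106.3°] simple-harmonic, h=-9: full span → s += -9 → s = 11.0000
seg 3 [106.3°–126.9°] simple-harmonic, h=-6: θ=109.2° here. β=2.9, B=20.6. -6/2·(1 − cos(π·0.1408)) = -0.2886 → s = 10.7114

10.7114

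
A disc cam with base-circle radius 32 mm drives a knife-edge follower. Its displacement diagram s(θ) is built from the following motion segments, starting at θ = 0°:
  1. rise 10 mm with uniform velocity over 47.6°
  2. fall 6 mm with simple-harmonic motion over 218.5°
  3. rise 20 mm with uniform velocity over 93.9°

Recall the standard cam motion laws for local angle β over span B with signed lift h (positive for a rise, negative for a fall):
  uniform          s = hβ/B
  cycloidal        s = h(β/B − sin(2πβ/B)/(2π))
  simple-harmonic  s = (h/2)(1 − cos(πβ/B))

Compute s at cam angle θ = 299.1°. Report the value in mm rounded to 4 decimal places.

seg 1 [0°–47.6°] uniform, h=10: full span → s += 10 → s = 10.0000
seg 2 [47.6°–266.1°] simple-harmonic, h=-6: full span → s += -6 → s = 4.0000
seg 3 [266.1°–360°] uniform, h=20: θ=299.1° here. β=33, B=93.9. 20·33/93.9 = 7.0288 → s = 11.0288

11.0288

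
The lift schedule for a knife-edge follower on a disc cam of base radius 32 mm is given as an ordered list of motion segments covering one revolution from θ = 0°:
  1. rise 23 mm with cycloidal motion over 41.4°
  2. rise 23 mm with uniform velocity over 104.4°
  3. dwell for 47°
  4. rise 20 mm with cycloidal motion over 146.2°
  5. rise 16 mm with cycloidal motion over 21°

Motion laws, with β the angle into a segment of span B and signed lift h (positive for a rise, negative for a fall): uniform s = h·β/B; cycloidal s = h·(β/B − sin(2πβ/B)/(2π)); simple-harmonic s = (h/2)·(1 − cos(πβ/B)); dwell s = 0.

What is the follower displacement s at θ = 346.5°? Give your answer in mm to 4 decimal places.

seg 1 [0°–41.4°] cycloidal, h=23: full span → s += 23 → s = 23.0000
seg 2 [41.4°–145.8°] uniform, h=23: full span → s += 23 → s = 46.0000
seg 3 [145.8°–192.8°] dwell: s stays 46.0000
seg 4 [192.8°–339°] cycloidal, h=20: full span → s += 20 → s = 66.0000
seg 5 [339°–360°] cycloidal, h=16: θ=346.5° here. β=7.5, B=21. 16·(0.3571 − sin(2π·0.3571)/(2π)) = 3.7234 → s = 69.7234

69.7234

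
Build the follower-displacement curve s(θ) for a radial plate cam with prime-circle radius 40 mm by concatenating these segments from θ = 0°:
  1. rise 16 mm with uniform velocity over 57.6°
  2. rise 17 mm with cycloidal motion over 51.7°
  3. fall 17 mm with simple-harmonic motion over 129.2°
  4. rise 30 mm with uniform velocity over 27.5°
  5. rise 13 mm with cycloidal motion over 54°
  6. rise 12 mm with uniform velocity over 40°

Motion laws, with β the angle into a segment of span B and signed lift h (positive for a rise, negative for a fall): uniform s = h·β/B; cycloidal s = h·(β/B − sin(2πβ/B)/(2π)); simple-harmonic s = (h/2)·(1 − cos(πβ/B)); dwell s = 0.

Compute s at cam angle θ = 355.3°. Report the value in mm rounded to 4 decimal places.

seg 1 [0°–57.6°] uniform, h=16: full span → s += 16 → s = 16.0000
seg 2 [57.6°–109.3°] cycloidal, h=17: full span → s += 17 → s = 33.0000
seg 3 [109.3°–238.5°] simple-harmonic, h=-17: full span → s += -17 → s = 16.0000
seg 4 [238.5°–266°] uniform, h=30: full span → s += 30 → s = 46.0000
seg 5 [266°–320°] cycloidal, h=13: full span → s += 13 → s = 59.0000
seg 6 [320°–360°] uniform, h=12: θ=355.3° here. β=35.3, B=40. 12·35.3/40 = 10.5900 → s = 69.5900

69.5900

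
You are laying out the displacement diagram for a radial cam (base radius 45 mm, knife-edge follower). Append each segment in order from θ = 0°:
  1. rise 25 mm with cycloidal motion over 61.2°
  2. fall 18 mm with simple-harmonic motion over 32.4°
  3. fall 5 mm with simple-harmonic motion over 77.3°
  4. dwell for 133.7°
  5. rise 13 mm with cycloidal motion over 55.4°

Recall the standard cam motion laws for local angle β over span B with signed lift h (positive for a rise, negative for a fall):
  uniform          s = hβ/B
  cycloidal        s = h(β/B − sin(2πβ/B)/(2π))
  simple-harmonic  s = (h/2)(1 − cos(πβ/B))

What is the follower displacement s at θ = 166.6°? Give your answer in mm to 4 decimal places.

seg 1 [0°–61.2°] cycloidal, h=25: full span → s += 25 → s = 25.0000
seg 2 [61.2°–93.6°] simple-harmonic, h=-18: full span → s += -18 → s = 7.0000
seg 3 [93.6°–170.9°] simple-harmonic, h=-5: θ=166.6° here. β=73, B=77.3. -5/2·(1 − cos(π·0.9444)) = -4.9619 → s = 2.0381

2.0381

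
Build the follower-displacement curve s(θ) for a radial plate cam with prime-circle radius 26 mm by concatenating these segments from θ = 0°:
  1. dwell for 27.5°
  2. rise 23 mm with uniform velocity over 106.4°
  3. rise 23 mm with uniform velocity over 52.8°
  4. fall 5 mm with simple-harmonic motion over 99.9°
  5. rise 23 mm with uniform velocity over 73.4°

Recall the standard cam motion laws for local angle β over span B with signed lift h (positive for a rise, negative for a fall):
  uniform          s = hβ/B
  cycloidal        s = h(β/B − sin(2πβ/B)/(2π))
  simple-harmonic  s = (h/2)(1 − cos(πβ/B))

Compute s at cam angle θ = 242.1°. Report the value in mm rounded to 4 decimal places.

seg 1 [0°–27.5°] dwell: s stays 0.0000
seg 2 [27.5°–133.9°] uniform, h=23: full span → s += 23 → s = 23.0000
seg 3 [133.9°–186.7°] uniform, h=23: full span → s += 23 → s = 46.0000
seg 4 [186.7°–286.6°] simple-harmonic, h=-5: θ=242.1° here. β=55.4, B=99.9. -5/2·(1 − cos(π·0.5546)) = -2.9264 → s = 43.0736

43.0736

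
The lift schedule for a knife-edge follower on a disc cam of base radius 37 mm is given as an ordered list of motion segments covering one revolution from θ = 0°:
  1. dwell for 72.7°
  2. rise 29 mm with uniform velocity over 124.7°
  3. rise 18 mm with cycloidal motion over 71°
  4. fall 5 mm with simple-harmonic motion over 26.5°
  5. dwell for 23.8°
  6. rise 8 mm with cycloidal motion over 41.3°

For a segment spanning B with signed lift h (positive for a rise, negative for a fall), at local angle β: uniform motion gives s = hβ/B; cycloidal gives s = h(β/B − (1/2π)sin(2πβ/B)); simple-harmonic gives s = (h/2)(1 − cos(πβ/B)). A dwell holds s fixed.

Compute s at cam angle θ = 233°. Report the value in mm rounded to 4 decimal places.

seg 1 [0°–72.7°] dwell: s stays 0.0000
seg 2 [72.7°–197.4°] uniform, h=29: full span → s += 29 → s = 29.0000
seg 3 [197.4°–268.4°] cycloidal, h=18: θ=233° here. β=35.6, B=71. 18·(0.5014 − sin(2π·0.5014)/(2π)) = 9.0507 → s = 38.0507

38.0507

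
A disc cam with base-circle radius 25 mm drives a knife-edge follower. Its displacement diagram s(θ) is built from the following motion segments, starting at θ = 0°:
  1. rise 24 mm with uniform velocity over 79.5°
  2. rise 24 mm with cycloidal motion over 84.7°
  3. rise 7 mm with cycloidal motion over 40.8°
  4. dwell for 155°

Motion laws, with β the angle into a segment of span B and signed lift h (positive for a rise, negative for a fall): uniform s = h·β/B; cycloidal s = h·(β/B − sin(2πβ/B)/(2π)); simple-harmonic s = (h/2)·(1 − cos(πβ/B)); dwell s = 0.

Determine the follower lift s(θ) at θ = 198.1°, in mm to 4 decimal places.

seg 1 [0°–79.5°] uniform, h=24: full span → s += 24 → s = 24.0000
seg 2 [79.5°–164.2°] cycloidal, h=24: full span → s += 24 → s = 48.0000
seg 3 [164.2°–205°] cycloidal, h=7: θ=198.1° here. β=33.9, B=40.8. 7·(0.8309 − sin(2π·0.8309)/(2π)) = 6.7895 → s = 54.7895

54.7895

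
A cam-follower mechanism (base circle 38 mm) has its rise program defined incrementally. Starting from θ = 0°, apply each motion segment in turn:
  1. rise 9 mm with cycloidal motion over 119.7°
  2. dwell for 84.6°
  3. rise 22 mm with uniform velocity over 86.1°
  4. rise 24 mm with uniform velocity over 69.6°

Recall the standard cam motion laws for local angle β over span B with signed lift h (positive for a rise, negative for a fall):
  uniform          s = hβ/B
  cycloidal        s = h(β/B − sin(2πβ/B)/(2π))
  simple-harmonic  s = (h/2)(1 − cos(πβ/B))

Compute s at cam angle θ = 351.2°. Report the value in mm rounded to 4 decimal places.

seg 1 [0°–119.7°] cycloidal, h=9: full span → s += 9 → s = 9.0000
seg 2 [119.7°–204.3°] dwell: s stays 9.0000
seg 3 [204.3°–290.4°] uniform, h=22: full span → s += 22 → s = 31.0000
seg 4 [290.4°–360°] uniform, h=24: θ=351.2° here. β=60.8, B=69.6. 24·60.8/69.6 = 20.9655 → s = 51.9655

51.9655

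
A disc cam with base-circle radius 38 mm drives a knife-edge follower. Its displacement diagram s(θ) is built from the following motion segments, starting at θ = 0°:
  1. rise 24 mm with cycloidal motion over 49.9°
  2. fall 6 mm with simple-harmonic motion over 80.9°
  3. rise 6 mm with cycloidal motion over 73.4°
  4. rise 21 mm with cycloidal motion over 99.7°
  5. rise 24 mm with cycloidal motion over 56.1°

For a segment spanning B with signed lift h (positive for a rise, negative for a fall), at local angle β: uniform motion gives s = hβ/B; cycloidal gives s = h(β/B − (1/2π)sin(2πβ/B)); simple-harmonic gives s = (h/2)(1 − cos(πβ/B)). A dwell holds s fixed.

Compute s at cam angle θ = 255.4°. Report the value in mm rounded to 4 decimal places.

seg 1 [0°–49.9°] cycloidal, h=24: full span → s += 24 → s = 24.0000
seg 2 [49.9°–130.8°] simple-harmonic, h=-6: full span → s += -6 → s = 18.0000
seg 3 [130.8°–204.2°] cycloidal, h=6: full span → s += 6 → s = 24.0000
seg 4 [204.2°–303.9°] cycloidal, h=21: θ=255.4° here. β=51.2, B=99.7. 21·(0.5135 − sin(2π·0.5135)/(2π)) = 11.0684 → s = 35.0684

35.0684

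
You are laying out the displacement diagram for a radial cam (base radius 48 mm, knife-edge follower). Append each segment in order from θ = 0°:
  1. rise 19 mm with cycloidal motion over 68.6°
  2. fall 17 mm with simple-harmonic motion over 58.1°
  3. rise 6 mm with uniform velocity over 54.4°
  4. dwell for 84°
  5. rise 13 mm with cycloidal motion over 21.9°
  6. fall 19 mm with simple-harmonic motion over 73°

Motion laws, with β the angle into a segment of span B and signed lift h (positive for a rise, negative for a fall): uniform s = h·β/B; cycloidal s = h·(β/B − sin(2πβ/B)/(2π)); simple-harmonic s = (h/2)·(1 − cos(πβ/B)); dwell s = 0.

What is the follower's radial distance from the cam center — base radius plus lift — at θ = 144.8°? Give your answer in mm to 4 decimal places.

seg 1 [0°–68.6°] cycloidal, h=19: full span → s += 19 → s = 19.0000
seg 2 [68.6°–126.7°] simple-harmonic, h=-17: full span → s += -17 → s = 2.0000
seg 3 [126.7°–181.1°] uniform, h=6: θ=144.8° here. β=18.1, B=54.4. 6·18.1/54.4 = 1.9963 → s = 3.9963
radial distance = base radius + s = 48 + 3.9963 = 51.9963

51.9963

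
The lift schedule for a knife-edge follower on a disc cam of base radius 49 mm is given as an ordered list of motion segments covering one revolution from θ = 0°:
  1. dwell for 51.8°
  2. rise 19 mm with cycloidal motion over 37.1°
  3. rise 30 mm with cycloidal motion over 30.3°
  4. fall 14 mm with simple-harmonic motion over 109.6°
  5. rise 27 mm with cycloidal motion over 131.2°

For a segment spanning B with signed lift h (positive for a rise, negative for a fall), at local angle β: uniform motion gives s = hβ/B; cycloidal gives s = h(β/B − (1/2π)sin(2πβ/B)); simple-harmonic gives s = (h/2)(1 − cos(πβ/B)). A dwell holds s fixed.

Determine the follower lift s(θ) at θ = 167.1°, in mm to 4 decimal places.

seg 1 [0°–51.8°] dwell: s stays 0.0000
seg 2 [51.8°–88.9°] cycloidal, h=19: full span → s += 19 → s = 19.0000
seg 3 [88.9°–119.2°] cycloidal, h=30: full span → s += 30 → s = 49.0000
seg 4 [119.2°–228.8°] simple-harmonic, h=-14: θ=167.1° here. β=47.9, B=109.6. -14/2·(1 − cos(π·0.4370)) = -5.6245 → s = 43.3755

43.3755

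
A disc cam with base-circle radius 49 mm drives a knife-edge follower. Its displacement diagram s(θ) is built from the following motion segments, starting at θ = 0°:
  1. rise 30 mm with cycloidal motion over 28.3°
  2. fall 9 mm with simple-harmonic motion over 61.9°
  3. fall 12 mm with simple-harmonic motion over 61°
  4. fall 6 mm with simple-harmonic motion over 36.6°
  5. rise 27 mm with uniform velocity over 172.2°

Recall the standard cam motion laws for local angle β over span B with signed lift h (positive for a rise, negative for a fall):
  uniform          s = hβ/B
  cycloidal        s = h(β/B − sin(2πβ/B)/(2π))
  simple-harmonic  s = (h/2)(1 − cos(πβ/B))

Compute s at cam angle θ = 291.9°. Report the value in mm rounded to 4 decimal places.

seg 1 [0°–28.3°] cycloidal, h=30: full span → s += 30 → s = 30.0000
seg 2 [28.3°–90.2°] simple-harmonic, h=-9: full span → s += -9 → s = 21.0000
seg 3 [90.2°–151.2°] simple-harmonic, h=-12: full span → s += -12 → s = 9.0000
seg 4 [151.2°–187.8°] simple-harmonic, h=-6: full span → s += -6 → s = 3.0000
seg 5 [187.8°–360°] uniform, h=27: θ=291.9° here. β=104.1, B=172.2. 27·104.1/172.2 = 16.3223 → s = 19.3223

19.3223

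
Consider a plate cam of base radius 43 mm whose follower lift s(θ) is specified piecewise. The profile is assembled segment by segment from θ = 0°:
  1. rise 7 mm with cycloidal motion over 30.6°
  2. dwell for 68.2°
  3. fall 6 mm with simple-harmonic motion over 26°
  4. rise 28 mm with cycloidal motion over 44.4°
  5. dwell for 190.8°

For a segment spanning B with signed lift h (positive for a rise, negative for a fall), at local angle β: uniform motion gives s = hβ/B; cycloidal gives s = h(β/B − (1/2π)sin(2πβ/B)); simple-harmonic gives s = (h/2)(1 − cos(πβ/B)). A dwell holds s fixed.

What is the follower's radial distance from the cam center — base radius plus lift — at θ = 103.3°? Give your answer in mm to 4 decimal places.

seg 1 [0°–30.6°] cycloidal, h=7: full span → s += 7 → s = 7.0000
seg 2 [30.6°–98.8°] dwell: s stays 7.0000
seg 3 [98.8°–124.8°] simple-harmonic, h=-6: θ=103.3° here. β=4.5, B=26. -6/2·(1 − cos(π·0.1731)) = -0.4327 → s = 6.5673
radial distance = base radius + s = 43 + 6.5673 = 49.5673

49.5673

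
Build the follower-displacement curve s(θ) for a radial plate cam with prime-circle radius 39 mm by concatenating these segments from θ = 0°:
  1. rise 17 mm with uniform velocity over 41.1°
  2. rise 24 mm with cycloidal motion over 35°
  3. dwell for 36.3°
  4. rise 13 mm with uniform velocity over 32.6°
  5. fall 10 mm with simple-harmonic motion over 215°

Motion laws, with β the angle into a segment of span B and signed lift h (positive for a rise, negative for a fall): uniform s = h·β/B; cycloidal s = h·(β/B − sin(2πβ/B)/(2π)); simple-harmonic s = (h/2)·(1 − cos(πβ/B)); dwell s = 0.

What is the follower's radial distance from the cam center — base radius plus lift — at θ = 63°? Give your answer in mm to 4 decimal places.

seg 1 [0°–41.1°] uniform, h=17: full span → s += 17 → s = 17.0000
seg 2 [41.1°–76.1°] cycloidal, h=24: θ=63° here. β=21.9, B=35. 24·(0.6257 − sin(2π·0.6257)/(2π)) = 17.7302 → s = 34.7302
radial distance = base radius + s = 39 + 34.7302 = 73.7302

73.7302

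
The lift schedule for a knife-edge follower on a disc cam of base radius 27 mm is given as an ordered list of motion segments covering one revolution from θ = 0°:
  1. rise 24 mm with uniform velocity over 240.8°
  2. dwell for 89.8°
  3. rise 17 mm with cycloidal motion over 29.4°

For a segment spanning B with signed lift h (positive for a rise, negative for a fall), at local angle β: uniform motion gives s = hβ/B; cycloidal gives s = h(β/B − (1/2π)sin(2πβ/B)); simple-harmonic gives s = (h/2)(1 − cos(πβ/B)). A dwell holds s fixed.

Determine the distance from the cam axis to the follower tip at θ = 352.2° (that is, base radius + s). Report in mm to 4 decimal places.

seg 1 [0°–240.8°] uniform, h=24: full span → s += 24 → s = 24.0000
seg 2 [240.8°–330.6°] dwell: s stays 24.0000
seg 3 [330.6°–360°] cycloidal, h=17: θ=352.2° here. β=21.6, B=29.4. 17·(0.7347 − sin(2π·0.7347)/(2π)) = 15.1829 → s = 39.1829
radial distance = base radius + s = 27 + 39.1829 = 66.1829

66.1829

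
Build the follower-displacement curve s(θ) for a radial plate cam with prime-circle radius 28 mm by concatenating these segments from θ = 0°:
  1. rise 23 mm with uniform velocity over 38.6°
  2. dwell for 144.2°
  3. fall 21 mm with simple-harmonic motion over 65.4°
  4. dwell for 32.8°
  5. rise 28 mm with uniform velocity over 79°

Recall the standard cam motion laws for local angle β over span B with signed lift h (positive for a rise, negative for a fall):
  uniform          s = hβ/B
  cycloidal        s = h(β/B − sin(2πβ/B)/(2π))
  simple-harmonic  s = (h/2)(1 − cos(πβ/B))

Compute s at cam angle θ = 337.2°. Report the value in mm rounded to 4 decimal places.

seg 1 [0°–38.6°] uniform, h=23: full span → s += 23 → s = 23.0000
seg 2 [38.6°–182.8°] dwell: s stays 23.0000
seg 3 [182.8°–248.2°] simple-harmonic, h=-21: full span → s += -21 → s = 2.0000
seg 4 [248.2°–281°] dwell: s stays 2.0000
seg 5 [281°–360°] uniform, h=28: θ=337.2° here. β=56.2, B=79. 28·56.2/79 = 19.9190 → s = 21.9190

21.9190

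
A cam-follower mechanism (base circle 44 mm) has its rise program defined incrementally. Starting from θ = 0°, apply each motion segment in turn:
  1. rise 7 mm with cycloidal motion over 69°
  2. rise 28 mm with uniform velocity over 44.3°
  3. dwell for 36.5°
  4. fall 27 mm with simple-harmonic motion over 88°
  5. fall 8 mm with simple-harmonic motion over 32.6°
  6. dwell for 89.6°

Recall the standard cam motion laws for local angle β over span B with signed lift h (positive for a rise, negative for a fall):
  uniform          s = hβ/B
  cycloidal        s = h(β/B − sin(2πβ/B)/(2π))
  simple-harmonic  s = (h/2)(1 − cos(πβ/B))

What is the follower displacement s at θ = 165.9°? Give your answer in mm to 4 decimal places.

seg 1 [0°–69°] cycloidal, h=7: full span → s += 7 → s = 7.0000
seg 2 [69°–113.3°] uniform, h=28: full span → s += 28 → s = 35.0000
seg 3 [113.3°–149.8°] dwell: s stays 35.0000
seg 4 [149.8°–237.8°] simple-harmonic, h=-27: θ=165.9° here. β=16.1, B=88. -27/2·(1 − cos(π·0.1830)) = -2.1692 → s = 32.8308

32.8308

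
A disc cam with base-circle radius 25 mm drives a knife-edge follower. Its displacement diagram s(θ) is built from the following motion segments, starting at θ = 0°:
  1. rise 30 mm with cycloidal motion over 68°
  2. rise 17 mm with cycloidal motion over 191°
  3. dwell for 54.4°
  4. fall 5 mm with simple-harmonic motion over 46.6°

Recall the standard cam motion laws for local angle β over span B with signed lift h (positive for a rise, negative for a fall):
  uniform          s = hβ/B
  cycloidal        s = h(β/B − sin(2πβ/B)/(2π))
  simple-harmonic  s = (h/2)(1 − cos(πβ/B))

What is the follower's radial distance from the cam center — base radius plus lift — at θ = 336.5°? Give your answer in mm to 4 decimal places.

seg 1 [0°–68°] cycloidal, h=30: full span → s += 30 → s = 30.0000
seg 2 [68°–259°] cycloidal, h=17: full span → s += 17 → s = 47.0000
seg 3 [259°–313.4°] dwell: s stays 47.0000
seg 4 [313.4°–360°] simple-harmonic, h=-5: θ=336.5° here. β=23.1, B=46.6. -5/2·(1 − cos(π·0.4957)) = -2.4663 → s = 44.5337
radial distance = base radius + s = 25 + 44.5337 = 69.5337

69.5337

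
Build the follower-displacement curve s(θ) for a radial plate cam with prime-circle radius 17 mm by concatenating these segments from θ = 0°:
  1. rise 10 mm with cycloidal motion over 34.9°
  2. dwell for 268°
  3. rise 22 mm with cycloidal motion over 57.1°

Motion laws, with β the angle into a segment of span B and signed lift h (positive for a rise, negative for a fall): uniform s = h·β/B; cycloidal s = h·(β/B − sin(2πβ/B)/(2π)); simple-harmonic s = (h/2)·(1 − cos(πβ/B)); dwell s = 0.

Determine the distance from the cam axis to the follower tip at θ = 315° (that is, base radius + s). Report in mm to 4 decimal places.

seg 1 [0°–34.9°] cycloidal, h=10: full span → s += 10 → s = 10.0000
seg 2 [34.9°–302.9°] dwell: s stays 10.0000
seg 3 [302.9°–360°] cycloidal, h=22: θ=315° here. β=12.1, B=57.1. 22·(0.2119 − sin(2π·0.2119)/(2π)) = 1.2604 → s = 11.2604
radial distance = base radius + s = 17 + 11.2604 = 28.2604

28.2604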